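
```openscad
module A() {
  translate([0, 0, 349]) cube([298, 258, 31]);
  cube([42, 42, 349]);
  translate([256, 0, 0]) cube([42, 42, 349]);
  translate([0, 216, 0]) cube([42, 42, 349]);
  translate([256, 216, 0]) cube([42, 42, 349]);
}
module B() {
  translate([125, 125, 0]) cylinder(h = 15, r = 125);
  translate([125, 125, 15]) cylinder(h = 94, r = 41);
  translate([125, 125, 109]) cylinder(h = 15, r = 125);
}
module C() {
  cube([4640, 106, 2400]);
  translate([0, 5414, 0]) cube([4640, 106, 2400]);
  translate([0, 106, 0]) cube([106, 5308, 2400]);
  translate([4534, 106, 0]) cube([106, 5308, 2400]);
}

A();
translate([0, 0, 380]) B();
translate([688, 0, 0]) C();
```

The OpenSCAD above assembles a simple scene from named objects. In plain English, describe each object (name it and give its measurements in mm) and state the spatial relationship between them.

A is a four-legged stool. The seat is 298×258 mm, 31 mm thick, top at z = 380 mm. It stands on four square legs, each 42×42 mm in cross-section, from z = 0 to the seat underside, each flush with a corner of the seat.

B is a spool: two coaxial disc flanges of radius 125 mm and thickness 15 mm, joined by a core cylinder of radius 41 mm and height 94 mm. The lower flange rests on z = 0 and the three cylinders share a vertical axis.

C is the wall frame of a small rectangular building: four walls, each 2400 mm tall and 106 mm thick, enclosing a footprint 4640 mm (x) by 5520 mm (y) outside-to-outside, with no floor or roof. The front and back walls (the −y and +y sides) span the full width; the two side walls fit between them.

The spool is on top of the stool. The house frame is on the floor beside the stool on its +x side.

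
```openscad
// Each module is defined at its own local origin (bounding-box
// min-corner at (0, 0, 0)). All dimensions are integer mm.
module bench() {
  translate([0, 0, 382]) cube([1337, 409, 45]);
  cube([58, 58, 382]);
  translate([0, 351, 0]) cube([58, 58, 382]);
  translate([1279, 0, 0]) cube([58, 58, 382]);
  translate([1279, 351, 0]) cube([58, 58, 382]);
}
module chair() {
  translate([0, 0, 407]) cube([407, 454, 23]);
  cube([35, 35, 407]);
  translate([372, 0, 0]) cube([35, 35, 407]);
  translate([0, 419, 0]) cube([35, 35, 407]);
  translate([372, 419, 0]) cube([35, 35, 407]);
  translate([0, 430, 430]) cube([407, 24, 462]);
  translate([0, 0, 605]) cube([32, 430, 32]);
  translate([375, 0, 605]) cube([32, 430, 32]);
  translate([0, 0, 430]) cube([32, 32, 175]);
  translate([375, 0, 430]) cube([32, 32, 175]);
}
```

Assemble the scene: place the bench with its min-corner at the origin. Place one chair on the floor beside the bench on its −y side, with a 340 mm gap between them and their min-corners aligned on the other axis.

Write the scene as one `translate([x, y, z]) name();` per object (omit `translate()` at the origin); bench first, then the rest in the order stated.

bench();
translate([0, -794, 0]) chair();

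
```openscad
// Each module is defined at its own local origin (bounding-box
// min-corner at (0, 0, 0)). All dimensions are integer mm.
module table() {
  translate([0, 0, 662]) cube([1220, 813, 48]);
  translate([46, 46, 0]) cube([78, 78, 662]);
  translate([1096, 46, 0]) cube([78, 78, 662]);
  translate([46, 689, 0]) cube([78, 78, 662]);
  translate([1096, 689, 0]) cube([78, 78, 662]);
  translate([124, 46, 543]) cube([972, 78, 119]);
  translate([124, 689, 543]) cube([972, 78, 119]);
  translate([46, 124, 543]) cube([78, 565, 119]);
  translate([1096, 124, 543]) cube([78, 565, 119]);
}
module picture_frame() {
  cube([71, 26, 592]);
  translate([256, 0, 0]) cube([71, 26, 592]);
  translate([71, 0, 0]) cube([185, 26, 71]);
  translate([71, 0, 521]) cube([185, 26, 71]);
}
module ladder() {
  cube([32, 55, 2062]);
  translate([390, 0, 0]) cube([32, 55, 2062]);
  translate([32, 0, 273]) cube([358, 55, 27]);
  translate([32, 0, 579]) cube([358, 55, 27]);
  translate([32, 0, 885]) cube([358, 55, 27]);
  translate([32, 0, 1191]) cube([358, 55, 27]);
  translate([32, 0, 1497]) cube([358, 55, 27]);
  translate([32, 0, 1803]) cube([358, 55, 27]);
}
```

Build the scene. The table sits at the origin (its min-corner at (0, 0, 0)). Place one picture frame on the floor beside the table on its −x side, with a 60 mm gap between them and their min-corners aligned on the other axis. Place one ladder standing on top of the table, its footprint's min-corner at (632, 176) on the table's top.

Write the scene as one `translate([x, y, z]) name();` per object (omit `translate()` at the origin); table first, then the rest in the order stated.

table();
translate([-387, 0, 0]) picture_frame();
translate([632, 176, 710]) ladder();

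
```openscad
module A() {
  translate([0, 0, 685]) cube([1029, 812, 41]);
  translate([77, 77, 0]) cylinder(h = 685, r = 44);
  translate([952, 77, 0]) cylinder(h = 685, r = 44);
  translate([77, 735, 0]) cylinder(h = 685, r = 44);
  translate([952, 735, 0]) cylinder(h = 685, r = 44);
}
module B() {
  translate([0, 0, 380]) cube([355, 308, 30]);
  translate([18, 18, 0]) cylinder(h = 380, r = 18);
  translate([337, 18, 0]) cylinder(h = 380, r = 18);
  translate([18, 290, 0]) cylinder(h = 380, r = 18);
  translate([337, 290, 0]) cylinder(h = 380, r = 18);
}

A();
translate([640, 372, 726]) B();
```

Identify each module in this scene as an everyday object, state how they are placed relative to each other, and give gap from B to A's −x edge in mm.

The stool's min-x is at 640; the table's min-x is 0; gap = 640 mm.

A is a table. B is a stool. The stool is on top of the table. The gap from the stool to the table's −x edge is 640 mm.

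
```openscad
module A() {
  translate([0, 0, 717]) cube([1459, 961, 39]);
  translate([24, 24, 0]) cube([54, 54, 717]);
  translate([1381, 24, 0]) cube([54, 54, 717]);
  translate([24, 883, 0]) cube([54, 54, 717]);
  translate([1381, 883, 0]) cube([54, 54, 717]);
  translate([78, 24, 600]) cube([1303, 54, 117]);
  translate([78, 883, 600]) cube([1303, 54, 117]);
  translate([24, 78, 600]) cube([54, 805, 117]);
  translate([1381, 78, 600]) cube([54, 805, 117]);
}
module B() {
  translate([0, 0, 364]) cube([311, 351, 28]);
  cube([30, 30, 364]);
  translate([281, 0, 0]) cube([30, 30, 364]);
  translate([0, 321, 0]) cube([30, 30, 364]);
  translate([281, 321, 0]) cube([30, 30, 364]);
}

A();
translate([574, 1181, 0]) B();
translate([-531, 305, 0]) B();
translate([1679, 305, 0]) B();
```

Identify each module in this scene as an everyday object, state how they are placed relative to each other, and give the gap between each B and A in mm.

A is a table. B is a stool. Three stools sit around the table at the +y, −x, +x sides. The gap between each stool and the table is 220 mm.

Each stool's nearest face is 220 mm from the table's bounding box.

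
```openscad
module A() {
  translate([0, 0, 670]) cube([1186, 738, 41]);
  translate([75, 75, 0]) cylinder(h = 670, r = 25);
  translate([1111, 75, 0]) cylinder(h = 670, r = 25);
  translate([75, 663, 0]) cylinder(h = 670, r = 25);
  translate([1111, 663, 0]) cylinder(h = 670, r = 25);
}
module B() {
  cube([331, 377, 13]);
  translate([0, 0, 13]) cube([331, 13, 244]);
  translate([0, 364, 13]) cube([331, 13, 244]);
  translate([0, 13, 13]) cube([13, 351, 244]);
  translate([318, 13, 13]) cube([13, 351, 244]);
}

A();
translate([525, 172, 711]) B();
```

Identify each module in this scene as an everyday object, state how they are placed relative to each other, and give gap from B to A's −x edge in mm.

The open box's min-x is at 525; the table's min-x is 0; gap = 525 mm.

A is a table. B is an open box. The open box is on top of the table. The gap from the open box to the table's −x edge is 525 mm.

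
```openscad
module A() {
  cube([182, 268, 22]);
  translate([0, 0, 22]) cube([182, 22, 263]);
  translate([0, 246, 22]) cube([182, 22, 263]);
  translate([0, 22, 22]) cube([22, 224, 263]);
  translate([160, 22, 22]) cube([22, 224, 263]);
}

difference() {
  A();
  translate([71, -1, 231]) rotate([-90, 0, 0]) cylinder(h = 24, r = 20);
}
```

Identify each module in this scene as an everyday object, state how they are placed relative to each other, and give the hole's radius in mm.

A is an open box. The open box has a circular hole through its front wall. The hole's radius is 20 mm.

The subtracted cylinder has r = 20 mm.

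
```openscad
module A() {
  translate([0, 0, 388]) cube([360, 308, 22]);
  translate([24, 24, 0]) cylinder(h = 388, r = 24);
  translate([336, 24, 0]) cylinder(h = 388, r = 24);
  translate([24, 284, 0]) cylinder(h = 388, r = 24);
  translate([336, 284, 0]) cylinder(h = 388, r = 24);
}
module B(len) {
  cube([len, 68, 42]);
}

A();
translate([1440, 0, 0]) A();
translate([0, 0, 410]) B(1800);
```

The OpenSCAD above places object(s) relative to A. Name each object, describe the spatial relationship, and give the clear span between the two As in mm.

A is a stool. B is a beam. A beam spans the tops of two stools. The clear span between the two stools is 1080 mm.

Second stool starts at x = 1440; first ends at x = 360; clear span = 1440 − 360 = 1080 mm.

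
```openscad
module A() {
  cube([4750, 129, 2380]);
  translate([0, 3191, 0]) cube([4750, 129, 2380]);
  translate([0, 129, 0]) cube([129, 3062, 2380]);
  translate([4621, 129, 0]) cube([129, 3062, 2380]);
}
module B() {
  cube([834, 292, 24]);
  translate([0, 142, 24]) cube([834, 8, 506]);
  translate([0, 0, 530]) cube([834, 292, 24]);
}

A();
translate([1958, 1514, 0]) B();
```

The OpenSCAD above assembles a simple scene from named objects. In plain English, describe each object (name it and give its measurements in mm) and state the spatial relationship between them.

A is a box-shaped house frame (walls only): outside footprint 4750×3320 mm, wall height 2380 mm, wall thickness 129 mm. The two y-facing walls run the full x-width; the two x-facing walls fit between the inner faces of the y-facing walls.

B is an I-beam lying along x, 834 mm long. Overall section height 554 mm. Two flanges 292 mm wide (y) and 24 mm thick, one on the floor and one at the top; a web 8 mm thick runs between them, centred on the flange width.

The I-beam sits inside the house frame, centred.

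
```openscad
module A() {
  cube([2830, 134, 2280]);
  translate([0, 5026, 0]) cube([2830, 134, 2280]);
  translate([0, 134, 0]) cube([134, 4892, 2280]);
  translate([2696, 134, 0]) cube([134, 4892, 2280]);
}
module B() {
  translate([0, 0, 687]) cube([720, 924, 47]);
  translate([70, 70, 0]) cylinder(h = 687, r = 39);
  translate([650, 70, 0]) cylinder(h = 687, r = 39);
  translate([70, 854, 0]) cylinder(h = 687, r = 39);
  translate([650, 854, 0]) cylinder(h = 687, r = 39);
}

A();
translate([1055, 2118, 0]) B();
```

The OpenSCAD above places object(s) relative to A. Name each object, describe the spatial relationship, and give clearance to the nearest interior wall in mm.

Clearances: x = 921, y = 1984; minimum 921 mm.

A is a house frame. B is a table. The table sits inside the house frame, centred. The clearance to the nearest interior wall is 921 mm.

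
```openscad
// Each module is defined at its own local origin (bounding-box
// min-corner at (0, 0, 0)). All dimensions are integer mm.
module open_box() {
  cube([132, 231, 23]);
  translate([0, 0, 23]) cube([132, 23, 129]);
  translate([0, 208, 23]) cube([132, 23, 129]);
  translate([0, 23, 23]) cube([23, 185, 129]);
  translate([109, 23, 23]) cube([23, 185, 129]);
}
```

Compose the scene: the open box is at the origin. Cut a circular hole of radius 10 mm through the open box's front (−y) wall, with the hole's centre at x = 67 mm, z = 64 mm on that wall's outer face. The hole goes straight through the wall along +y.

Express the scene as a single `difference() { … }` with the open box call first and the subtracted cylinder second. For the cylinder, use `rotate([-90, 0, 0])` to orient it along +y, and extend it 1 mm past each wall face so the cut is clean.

difference() {
  open_box();
  translate([67, -1, 64]) rotate([-90, 0, 0]) cylinder(h = 25, r = 10);
}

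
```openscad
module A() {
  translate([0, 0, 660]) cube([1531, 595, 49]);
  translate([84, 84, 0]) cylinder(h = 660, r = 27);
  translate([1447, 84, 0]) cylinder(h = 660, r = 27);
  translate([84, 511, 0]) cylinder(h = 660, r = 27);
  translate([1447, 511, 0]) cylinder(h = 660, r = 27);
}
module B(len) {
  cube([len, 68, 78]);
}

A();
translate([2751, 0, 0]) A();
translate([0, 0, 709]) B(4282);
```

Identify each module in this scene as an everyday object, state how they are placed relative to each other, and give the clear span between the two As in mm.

Second table starts at x = 2751; first ends at x = 1531; clear span = 2751 − 1531 = 1220 mm.

A is a table. B is a beam. A beam spans the tops of two tables. The clear span between the two tables is 1220 mm.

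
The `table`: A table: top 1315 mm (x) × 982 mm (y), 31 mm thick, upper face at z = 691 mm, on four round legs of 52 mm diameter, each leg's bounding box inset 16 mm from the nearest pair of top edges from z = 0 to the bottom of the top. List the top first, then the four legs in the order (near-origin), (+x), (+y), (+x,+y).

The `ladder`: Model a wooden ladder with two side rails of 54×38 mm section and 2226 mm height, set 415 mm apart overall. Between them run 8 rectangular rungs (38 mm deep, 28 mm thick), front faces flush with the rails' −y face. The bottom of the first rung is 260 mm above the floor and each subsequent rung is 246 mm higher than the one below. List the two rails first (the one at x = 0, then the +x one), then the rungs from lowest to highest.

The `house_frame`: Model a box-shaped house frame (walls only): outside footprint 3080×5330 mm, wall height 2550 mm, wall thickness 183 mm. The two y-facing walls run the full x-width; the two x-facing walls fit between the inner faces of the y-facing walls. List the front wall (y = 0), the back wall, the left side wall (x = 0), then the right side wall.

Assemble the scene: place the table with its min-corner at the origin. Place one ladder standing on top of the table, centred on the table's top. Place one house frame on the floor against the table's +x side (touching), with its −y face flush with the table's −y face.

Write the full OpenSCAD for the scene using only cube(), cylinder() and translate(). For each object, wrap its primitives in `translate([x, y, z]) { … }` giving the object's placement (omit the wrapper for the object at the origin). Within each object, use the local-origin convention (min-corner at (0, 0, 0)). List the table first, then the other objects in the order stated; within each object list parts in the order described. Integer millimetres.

translate([0, 0, 660]) cube([1315, 982, 31]);
translate([42, 42, 0]) cylinder(h = 660, r = 26);
translate([1273, 42, 0]) cylinder(h = 660, r = 26);
translate([42, 940, 0]) cylinder(h = 660, r = 26);
translate([1273, 940, 0]) cylinder(h = 660, r = 26);
translate([450, 472, 691]) {
  cube([54, 38, 2226]);
  translate([361, 0, 0]) cube([54, 38, 2226]);
  translate([54, 0, 260]) cube([307, 38, 28]);
  translate([54, 0, 506]) cube([307, 38, 28]);
  translate([54, 0, 752]) cube([307, 38, 28]);
  translate([54, 0, 998]) cube([307, 38, 28]);
  translate([54, 0, 1244]) cube([307, 38, 28]);
  translate([54, 0, 1490]) cube([307, 38, 28]);
  translate([54, 0, 1736]) cube([307, 38, 28]);
  translate([54, 0, 1982]) cube([307, 38, 28]);
}
translate([1315, 0, 0]) {
  cube([3080, 183, 2550]);
  translate([0, 5147, 0]) cube([3080, 183, 2550]);
  translate([0, 183, 0]) cube([183, 4964, 2550]);
  translate([2897, 183, 0]) cube([183, 4964, 2550]);
}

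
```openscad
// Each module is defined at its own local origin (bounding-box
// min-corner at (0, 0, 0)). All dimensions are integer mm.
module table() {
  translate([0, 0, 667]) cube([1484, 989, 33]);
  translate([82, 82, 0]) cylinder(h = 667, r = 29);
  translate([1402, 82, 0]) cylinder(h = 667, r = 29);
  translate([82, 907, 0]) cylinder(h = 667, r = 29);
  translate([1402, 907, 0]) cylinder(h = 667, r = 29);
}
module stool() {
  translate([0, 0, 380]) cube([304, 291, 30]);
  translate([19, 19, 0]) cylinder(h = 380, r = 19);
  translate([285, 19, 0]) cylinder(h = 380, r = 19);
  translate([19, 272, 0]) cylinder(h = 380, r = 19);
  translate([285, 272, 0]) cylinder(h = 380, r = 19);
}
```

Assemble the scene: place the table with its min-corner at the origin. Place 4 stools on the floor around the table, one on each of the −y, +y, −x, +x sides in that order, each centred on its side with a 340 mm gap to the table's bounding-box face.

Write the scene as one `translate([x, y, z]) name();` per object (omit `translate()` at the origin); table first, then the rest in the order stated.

table();
translate([590, -631, 0]) stool();
translate([590, 1329, 0]) stool();
translate([-644, 349, 0]) stool();
translate([1824, 349, 0]) stool();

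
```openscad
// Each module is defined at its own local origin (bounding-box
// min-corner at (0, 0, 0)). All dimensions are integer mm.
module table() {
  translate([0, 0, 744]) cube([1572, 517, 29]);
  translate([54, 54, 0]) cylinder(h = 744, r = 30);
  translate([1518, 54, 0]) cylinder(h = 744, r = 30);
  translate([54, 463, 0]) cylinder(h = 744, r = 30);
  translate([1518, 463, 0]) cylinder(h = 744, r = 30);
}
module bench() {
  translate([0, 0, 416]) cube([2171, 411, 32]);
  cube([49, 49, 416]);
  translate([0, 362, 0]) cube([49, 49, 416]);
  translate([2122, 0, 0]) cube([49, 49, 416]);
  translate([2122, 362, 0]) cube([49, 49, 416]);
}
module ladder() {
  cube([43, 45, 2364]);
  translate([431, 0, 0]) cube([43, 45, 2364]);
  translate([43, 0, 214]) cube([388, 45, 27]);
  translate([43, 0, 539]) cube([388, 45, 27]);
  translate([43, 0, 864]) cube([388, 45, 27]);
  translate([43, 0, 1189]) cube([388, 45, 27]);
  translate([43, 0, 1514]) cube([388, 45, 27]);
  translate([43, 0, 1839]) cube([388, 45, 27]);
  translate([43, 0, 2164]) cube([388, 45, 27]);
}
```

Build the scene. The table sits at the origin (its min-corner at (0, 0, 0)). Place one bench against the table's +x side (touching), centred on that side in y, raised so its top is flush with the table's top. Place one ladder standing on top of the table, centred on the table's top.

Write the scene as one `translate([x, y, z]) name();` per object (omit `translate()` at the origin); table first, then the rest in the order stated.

table();
translate([1572, 53, 325]) bench();
translate([549, 236, 773]) ladder();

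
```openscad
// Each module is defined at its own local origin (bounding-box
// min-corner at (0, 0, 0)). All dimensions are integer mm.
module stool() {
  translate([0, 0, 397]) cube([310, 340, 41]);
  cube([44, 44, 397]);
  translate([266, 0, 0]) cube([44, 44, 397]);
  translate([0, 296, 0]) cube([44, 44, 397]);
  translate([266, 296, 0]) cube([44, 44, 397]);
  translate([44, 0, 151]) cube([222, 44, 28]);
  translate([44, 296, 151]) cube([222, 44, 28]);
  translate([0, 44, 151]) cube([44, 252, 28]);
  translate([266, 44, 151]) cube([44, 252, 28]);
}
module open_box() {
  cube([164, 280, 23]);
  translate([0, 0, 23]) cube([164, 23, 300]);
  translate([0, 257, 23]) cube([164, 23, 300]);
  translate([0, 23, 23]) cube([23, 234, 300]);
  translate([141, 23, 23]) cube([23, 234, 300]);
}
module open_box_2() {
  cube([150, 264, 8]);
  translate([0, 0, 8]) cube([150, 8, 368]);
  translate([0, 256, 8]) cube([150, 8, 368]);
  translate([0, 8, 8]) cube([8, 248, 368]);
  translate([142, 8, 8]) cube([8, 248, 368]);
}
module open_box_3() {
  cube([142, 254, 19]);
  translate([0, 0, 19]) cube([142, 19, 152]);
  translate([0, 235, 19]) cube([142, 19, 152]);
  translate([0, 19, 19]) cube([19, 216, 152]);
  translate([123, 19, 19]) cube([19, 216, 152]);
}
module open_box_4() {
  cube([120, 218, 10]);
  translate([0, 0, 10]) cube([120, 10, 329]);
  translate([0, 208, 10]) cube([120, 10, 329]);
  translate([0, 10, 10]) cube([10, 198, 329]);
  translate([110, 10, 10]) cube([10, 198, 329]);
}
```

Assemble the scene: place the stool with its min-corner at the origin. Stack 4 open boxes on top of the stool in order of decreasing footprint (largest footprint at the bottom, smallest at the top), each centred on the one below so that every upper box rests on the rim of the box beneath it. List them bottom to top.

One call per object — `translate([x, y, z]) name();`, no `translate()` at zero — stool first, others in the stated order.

stool();
translate([73, 30, 438]) open_box();
translate([80, 38, 761]) open_box_2();
translate([84, 43, 1137]) open_box_3();
translate([95, 61, 1308]) open_box_4();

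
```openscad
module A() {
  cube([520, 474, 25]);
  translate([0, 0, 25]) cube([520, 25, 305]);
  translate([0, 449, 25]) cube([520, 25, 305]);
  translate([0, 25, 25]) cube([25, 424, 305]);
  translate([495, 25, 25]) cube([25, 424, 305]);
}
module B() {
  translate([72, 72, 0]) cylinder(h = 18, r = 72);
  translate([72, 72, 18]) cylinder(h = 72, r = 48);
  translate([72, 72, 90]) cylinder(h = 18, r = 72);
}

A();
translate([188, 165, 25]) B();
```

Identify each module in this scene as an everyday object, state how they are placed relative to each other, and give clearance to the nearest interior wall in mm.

A is an open box. B is a spool. The spool sits inside the open box, centred. The clearance to the nearest interior wall is 140 mm.

Clearances: x = 163, y = 140; minimum 140 mm.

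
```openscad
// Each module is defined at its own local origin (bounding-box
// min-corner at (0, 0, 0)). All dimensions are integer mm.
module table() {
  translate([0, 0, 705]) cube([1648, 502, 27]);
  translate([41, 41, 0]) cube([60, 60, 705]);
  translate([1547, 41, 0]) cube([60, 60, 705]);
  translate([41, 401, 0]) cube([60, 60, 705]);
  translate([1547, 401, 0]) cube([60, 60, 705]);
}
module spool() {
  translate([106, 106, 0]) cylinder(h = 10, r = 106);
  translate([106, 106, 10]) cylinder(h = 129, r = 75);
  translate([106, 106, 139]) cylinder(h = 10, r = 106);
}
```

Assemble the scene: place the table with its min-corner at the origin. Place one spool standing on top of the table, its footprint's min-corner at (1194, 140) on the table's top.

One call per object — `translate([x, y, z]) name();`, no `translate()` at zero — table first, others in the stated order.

table();
translate([1194, 140, 732]) spool();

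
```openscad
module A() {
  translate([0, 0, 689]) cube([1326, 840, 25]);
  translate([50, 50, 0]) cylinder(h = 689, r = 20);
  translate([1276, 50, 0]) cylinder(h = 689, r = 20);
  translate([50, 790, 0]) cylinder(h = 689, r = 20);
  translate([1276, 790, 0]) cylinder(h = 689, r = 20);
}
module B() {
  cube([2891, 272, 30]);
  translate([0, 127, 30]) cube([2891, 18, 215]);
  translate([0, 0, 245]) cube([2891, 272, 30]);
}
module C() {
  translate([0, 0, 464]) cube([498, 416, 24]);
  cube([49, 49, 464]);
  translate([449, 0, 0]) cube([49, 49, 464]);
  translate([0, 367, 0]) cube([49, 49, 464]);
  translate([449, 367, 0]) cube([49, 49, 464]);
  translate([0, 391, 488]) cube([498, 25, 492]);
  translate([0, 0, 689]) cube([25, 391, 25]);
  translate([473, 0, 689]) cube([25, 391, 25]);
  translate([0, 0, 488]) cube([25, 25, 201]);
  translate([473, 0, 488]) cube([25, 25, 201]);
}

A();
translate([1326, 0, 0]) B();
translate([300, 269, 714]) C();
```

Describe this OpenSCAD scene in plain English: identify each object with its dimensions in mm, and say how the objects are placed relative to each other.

A is a table: top 1326 mm (x) × 840 mm (y), 25 mm thick, upper face at z = 714 mm, on four round legs of 40 mm diameter, each leg's bounding box inset 30 mm from the nearest pair of top edges, running from z = 0 to the bottom of the top.

B is an I-beam lying along x, 2891 mm long. Overall section height 275 mm. Two flanges 272 mm wide (y) and 30 mm thick, one on the floor and one at the top; a web 18 mm thick runs between them, centred on the flange width.

C is a chair: 498×416 mm seat, 24 mm thick, top at z = 488 mm, on four 49 mm square corner legs flush with the seat edges. A 25 mm thick backrest slab spans the full seat width, extending 492 mm above the seat top, its back face flush with the seat's +y edge. Two armrests of 25×25 mm section run along each side from the seat's front edge to the front of the backrest, top faces 226 mm above the seat top and outer faces flush with the seat's x-edges; a 25×25 mm post under the front of each armrest stands on the seat at the front corner.

The I-beam is against the table's +x side, with their −y faces flush. The chair is on top of the table.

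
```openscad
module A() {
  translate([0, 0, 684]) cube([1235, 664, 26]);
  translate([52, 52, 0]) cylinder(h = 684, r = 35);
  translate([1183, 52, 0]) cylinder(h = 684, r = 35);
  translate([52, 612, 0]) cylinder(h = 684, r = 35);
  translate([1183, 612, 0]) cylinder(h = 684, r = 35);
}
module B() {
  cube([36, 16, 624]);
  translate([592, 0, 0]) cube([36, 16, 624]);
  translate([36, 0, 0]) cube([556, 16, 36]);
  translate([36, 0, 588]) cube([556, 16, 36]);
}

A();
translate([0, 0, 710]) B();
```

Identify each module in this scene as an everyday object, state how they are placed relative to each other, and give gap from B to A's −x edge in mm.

The picture frame's min-x is at 0; the table's min-x is 0; gap = 0 mm.

A is a table. B is a picture frame. The picture frame is on top of the table. The gap from the picture frame to the table's −x edge is 0 mm.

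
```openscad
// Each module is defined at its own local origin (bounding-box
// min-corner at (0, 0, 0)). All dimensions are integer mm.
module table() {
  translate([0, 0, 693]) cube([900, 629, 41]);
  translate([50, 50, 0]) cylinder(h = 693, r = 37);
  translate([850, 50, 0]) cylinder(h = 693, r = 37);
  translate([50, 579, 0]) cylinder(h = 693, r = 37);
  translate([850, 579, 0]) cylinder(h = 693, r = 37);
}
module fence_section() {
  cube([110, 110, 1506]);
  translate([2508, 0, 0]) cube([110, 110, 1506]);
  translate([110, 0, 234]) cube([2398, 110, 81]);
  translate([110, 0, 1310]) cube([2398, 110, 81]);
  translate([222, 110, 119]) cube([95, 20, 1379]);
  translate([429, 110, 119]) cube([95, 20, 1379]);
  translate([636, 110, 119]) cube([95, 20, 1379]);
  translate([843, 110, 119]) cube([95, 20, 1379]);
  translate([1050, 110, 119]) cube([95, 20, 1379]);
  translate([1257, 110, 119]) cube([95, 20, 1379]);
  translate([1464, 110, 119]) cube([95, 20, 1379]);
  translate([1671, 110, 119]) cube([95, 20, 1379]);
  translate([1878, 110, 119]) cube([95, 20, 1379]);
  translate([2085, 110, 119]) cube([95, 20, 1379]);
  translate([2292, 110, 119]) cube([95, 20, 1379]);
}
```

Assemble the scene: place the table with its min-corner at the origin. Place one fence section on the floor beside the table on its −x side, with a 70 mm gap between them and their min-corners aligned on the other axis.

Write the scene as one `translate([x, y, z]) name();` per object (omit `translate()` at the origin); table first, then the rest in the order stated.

table();
translate([-2688, 0, 0]) fence_section();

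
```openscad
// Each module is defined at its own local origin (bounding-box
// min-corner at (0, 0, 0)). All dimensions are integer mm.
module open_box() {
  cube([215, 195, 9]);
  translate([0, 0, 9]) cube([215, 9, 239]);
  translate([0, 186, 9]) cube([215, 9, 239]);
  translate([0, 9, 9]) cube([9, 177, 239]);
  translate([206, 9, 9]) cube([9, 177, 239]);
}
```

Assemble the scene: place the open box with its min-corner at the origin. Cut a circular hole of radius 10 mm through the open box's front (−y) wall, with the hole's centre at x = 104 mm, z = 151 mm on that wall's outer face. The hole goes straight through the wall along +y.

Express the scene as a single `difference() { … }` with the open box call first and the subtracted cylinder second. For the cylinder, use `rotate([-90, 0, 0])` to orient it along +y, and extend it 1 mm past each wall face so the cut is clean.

difference() {
  open_box();
  translate([104, -1, 151]) rotate([-90, 0, 0]) cylinder(h = 11, r = 10);
}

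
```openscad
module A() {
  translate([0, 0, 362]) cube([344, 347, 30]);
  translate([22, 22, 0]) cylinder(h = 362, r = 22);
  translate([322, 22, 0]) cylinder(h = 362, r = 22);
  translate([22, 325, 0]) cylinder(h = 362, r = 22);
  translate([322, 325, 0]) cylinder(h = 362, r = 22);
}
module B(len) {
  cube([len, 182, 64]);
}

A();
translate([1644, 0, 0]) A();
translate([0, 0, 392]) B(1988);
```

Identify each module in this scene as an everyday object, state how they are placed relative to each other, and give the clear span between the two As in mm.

A is a stool. B is a beam. A beam spans the tops of two stools. The clear span between the two stools is 1300 mm.

Second stool starts at x = 1644; first ends at x = 344; clear span = 1644 − 344 = 1300 mm.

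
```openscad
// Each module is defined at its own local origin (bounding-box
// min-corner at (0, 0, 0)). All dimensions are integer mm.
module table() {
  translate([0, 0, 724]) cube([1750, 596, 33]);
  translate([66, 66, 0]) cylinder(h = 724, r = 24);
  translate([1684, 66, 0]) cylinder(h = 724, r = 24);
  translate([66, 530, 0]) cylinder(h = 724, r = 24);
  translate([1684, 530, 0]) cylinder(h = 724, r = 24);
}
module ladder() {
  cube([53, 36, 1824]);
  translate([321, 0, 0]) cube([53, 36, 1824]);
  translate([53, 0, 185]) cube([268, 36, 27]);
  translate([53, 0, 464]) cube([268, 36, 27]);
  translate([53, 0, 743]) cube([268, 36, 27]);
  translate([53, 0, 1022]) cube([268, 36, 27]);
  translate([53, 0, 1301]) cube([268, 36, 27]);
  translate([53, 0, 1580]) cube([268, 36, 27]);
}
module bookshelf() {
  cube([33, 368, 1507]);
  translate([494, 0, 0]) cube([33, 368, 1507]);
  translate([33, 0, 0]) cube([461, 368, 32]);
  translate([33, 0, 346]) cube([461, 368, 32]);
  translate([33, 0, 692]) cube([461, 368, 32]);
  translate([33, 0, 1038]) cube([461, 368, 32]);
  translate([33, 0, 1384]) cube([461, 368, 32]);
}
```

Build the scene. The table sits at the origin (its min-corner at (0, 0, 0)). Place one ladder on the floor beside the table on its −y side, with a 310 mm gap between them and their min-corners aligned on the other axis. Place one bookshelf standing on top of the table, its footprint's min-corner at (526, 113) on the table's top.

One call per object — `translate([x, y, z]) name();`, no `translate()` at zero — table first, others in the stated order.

table();
translate([0, -346, 0]) ladder();
translate([526, 113, 757]) bookshelf();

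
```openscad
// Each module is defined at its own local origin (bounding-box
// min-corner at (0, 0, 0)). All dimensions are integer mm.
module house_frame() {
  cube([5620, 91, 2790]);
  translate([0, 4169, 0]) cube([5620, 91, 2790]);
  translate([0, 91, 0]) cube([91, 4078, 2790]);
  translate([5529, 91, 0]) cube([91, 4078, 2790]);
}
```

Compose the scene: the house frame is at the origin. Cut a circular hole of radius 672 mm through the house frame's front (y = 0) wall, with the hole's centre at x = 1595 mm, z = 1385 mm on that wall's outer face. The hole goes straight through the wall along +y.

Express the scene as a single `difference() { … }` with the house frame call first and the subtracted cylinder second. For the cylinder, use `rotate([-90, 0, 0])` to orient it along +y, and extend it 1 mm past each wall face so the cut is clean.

difference() {
  house_frame();
  translate([1595, -1, 1385]) rotate([-90, 0, 0]) cylinder(h = 93, r = 672);
}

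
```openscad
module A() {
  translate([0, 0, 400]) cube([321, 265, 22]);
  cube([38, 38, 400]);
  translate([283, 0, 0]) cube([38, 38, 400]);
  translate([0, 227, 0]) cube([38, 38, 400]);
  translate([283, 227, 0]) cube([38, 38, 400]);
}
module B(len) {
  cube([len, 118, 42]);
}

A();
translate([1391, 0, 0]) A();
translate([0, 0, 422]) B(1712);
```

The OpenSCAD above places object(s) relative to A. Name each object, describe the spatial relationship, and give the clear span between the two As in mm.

A is a stool. B is a beam. A beam spans the tops of two stools. The clear span between the two stools is 1070 mm.

Second stool starts at x = 1391; first ends at x = 321; clear span = 1391 − 321 = 1070 mm.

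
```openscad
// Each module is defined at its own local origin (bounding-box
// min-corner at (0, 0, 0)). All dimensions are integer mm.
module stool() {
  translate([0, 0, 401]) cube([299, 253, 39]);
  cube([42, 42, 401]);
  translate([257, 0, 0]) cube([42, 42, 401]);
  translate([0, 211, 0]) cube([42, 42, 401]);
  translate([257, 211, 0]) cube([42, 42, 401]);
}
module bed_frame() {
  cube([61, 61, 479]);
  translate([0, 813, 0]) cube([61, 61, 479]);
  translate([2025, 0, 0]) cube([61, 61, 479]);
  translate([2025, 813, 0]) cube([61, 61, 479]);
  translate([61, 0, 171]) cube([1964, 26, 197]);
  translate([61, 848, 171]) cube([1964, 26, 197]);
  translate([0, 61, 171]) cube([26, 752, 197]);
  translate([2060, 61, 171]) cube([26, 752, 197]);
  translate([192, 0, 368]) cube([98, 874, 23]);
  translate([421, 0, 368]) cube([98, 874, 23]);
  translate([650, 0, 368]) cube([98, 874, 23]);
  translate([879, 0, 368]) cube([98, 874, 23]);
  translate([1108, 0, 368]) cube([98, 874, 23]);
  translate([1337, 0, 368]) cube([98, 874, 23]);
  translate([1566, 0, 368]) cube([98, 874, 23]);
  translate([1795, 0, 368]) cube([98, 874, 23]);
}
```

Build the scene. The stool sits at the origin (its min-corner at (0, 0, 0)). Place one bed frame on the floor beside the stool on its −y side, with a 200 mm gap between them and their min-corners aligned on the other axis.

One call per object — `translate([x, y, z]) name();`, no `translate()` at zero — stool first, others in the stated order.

stool();
translate([0, -1074, 0]) bed_frame();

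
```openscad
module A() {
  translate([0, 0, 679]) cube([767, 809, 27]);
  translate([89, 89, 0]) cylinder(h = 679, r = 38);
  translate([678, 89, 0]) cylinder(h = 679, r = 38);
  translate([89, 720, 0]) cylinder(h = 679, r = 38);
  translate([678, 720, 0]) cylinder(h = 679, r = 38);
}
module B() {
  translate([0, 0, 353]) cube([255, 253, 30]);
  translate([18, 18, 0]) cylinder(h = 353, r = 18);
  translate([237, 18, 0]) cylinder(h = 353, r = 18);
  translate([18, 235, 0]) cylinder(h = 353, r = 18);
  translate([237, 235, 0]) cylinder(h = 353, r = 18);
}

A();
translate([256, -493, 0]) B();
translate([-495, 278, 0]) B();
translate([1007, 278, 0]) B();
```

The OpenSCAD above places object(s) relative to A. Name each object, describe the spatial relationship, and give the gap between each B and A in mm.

Each stool's nearest face is 240 mm from the table's bounding box.

A is a table. B is a stool. Three stools sit around the table at the −y, −x, +x sides. The gap between each stool and the table is 240 mm.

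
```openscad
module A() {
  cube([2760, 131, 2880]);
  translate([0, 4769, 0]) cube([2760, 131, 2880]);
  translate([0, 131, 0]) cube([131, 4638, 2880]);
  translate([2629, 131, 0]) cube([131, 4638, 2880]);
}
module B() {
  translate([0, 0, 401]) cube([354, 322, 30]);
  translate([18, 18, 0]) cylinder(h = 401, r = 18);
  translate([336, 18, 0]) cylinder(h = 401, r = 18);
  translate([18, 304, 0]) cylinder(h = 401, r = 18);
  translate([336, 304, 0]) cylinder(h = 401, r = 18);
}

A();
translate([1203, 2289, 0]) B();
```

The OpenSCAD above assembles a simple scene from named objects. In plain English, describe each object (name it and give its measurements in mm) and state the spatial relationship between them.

A is the wall frame of a small rectangular building: four walls, each 2880 mm tall and 131 mm thick, enclosing a footprint 2760 mm (x) by 4900 mm (y) outside-to-outside, with no floor or roof. The front and back walls (the −y and +y sides) span the full width; the two side walls fit between them.

B is a four-legged stool. The seat is a 354×322×30 mm slab whose top surface is at z = 431 mm; four round legs, each 36 mm in diameter, run from the floor (z = 0) to the underside of the seat, each leg's axis is inset half a diameter from the nearest pair of seat edges (so the leg's bounding box is flush with the corner).

The stool sits inside the house frame, centred.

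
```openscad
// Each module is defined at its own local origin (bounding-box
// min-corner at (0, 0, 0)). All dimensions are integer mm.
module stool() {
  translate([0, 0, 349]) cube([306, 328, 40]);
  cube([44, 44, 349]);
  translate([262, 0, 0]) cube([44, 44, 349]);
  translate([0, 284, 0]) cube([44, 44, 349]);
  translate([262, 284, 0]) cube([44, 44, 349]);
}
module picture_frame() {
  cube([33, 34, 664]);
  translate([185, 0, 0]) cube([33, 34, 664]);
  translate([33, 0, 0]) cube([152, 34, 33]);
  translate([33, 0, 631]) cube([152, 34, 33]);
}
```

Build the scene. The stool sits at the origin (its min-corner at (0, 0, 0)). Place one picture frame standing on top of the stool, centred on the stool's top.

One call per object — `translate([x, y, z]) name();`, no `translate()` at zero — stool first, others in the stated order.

stool();
translate([44, 147, 389]) picture_frame();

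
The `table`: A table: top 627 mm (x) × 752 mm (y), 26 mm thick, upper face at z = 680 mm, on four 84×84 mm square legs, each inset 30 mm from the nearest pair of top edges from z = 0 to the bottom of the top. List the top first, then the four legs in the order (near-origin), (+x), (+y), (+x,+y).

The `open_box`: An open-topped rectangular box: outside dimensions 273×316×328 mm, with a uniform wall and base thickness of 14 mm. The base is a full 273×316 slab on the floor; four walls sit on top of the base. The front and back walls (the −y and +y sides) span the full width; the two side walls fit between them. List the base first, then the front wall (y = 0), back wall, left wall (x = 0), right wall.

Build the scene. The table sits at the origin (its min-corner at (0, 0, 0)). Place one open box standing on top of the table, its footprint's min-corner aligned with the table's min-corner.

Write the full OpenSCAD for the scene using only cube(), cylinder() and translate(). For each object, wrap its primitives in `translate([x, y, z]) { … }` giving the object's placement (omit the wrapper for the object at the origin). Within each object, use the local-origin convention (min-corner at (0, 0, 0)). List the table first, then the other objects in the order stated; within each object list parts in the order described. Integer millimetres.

translate([0, 0, 654]) cube([627, 752, 26]);
translate([30, 30, 0]) cube([84, 84, 654]);
translate([513, 30, 0]) cube([84, 84, 654]);
translate([30, 638, 0]) cube([84, 84, 654]);
translate([513, 638, 0]) cube([84, 84, 654]);
translate([0, 0, 680]) {
  cube([273, 316, 14]);
  translate([0, 0, 14]) cube([273, 14, 314]);
  translate([0, 302, 14]) cube([273, 14, 314]);
  translate([0, 14, 14]) cube([14, 288, 314]);
  translate([259, 14, 14]) cube([14, 288, 314]);
}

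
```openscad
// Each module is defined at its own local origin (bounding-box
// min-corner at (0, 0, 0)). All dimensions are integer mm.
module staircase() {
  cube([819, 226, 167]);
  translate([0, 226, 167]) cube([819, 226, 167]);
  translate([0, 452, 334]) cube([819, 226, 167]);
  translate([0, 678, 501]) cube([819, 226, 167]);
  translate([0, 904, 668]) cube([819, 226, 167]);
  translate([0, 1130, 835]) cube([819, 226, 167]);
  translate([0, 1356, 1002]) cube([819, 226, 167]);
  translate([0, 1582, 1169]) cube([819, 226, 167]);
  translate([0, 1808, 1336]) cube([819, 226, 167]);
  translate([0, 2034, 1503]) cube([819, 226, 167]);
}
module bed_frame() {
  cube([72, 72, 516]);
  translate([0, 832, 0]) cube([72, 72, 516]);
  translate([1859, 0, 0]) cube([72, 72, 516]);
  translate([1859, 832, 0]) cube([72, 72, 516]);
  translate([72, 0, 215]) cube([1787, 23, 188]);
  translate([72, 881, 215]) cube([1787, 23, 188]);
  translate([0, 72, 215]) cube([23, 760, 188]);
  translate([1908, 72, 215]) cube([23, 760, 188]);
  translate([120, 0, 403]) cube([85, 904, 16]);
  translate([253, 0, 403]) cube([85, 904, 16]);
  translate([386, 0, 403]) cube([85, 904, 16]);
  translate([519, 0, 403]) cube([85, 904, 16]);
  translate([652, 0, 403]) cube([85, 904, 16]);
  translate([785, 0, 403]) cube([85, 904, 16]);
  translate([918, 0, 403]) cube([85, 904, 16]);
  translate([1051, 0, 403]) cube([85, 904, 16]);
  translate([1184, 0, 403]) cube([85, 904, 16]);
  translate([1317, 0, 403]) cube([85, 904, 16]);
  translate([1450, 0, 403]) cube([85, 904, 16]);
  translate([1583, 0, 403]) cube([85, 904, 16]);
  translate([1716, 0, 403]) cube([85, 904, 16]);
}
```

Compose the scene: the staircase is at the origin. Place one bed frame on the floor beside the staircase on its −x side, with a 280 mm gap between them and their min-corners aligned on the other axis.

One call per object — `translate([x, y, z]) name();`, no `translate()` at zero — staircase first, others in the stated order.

staircase();
translate([-2211, 0, 0]) bed_frame();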